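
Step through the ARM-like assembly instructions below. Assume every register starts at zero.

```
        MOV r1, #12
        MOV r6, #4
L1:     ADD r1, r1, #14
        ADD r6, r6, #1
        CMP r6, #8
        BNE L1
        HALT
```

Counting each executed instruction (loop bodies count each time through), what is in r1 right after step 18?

r1=12
r6=4
r1=12+14=26
r6=4+1=5
CMP r6, #8  (cmp 5,8)
BNE L1: taken
r1=26+14=40
r6=5+1=6
CMP r6, #8  (cmp 6,8)
BNE L1: taken
r1=40+14=54
r6=6+1=7
CMP r6, #8  (cmp 7,8)
BNE L1: taken
r1=54+14=68
r6=7+1=8
CMP r6, #8  (cmp 8,8)
BNE L1: not taken
After step 18: r1 = 68.

68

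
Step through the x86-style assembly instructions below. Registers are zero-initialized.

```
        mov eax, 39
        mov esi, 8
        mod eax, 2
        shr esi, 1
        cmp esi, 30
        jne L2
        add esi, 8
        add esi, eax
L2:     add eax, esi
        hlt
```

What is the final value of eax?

5

after mov eax, 39: eax=39
after mov esi, 8: esi=8
after mod eax, 2: eax=39%2=1
after shr esi, 1: esi=8>>1=4
cmp esi, 30  (cmp 4,30)
jne L2: taken
after add eax, esi: eax=1+4=5
halt.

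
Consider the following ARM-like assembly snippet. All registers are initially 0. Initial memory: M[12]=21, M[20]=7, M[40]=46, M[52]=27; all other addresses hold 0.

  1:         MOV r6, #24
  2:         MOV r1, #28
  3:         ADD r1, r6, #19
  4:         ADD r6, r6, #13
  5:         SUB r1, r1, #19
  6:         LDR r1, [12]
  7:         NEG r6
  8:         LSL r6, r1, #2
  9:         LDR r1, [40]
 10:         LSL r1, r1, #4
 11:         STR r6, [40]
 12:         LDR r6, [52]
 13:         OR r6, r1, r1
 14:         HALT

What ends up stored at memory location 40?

84

MOV r6, #24 → r6=24
MOV r1, #28 → r1=28
ADD r1, r6, #19 → r1=24+19=43
ADD r6, r6, #13 → r6=24+13=37
SUB r1, r1, #19 → r1=43-19=24
LDR r1, [12] → r1=M[12]=21
NEG r6 → r6=-(37)=-37
LSL r6, r1, #2 → r6=21<<2=84
LDR r1, [40] → r1=M[40]=46
LSL r1, r1, #4 → r1=46<<4=736
STR r6, [40] → M[40]=84
LDR r6, [52] → r6=M[52]=27
OR r6, r1, r1 → r6=736|736=736
halt.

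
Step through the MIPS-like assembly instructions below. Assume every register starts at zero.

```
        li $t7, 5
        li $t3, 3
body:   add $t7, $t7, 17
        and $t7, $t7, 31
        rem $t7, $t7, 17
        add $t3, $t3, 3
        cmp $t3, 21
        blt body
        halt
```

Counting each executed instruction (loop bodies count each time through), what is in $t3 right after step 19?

$t7=5
$t3=3
$t7=5+17=22
$t7=22&31=22
$t7=22%17=5
$t3=3+3=6
cmp $t3, 21  (cmp 6,21)
blt body: taken
$t7=5+17=22
$t7=22&31=22
$t7=22%17=5
$t3=6+3=9
cmp $t3, 21  (cmp 9,21)
blt body: taken
$t7=5+17=22
$t7=22&31=22
$t7=22%17=5
$t3=9+3=12
cmp $t3, 21  (cmp 12,21)
After step 19: $t3 = 12.

12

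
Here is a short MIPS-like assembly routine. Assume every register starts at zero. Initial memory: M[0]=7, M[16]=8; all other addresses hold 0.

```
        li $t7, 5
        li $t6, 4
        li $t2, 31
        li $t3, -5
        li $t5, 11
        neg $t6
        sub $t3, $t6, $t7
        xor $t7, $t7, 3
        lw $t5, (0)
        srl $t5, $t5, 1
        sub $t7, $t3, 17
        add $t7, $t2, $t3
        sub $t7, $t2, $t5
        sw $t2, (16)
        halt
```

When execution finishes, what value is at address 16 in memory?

after li $t7, 5: $t7=5
after li $t6, 4: $t6=4
after li $t2, 31: $t2=31
after li $t3, -5: $t3=-5
after li $t5, 11: $t5=11
after neg $t6: $t6=-(4)=-4
after sub $t3, $t6, $t7: $t3=(-4)-5=-9
after xor $t7, $t7, 3: $t7=5^3=6
after lw $t5, (0): $t5=M[0]=7
after srl $t5, $t5, 1: $t5=7>>1=3
after sub $t7, $t3, 17: $t7=(-9)-17=-26
after add $t7, $t2, $t3: $t7=31+(-9)=22
after sub $t7, $t2, $t5: $t7=31-3=28
sw $t2, (16) → M[16]=31
halt.

31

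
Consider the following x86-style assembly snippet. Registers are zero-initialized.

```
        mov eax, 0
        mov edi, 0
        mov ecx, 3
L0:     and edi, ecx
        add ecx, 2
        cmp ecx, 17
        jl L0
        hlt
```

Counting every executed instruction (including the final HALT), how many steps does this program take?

32

eax=0
edi=0
ecx=3
edi=0&3=0
ecx=3+2=5
cmp ecx, 17  (cmp 5,17)
jl L0: taken
edi=0&5=0
ecx=5+2=7
cmp ecx, 17  (cmp 7,17)
jl L0: taken
edi=0&7=0
ecx=7+2=9
cmp ecx, 17  (cmp 9,17)
jl L0: taken
edi=0&9=0
ecx=9+2=11
cmp ecx, 17  (cmp 11,17)
jl L0: taken
edi=0&11=0
ecx=11+2=13
cmp ecx, 17  (cmp 13,17)
jl L0: taken
edi=0&13=0
ecx=13+2=15
cmp ecx, 17  (cmp 15,17)
jl L0: taken
edi=0&15=0
ecx=15+2=17
cmp ecx, 17  (cmp 17,17)
jl L0: not taken
halt.
Total executed instructions: 32.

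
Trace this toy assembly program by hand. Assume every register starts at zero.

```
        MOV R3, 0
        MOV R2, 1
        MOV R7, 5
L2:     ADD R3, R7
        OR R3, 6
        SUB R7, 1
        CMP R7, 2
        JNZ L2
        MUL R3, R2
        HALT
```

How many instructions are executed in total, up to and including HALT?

20

R3=0
R2=1
R7=5
R3=0+5=5
R3=5|6=7
R7=5-1=4
CMP R7, 2  (cmp 4,2)
JNZ L2: taken
R3=7+4=11
R3=11|6=15
R7=4-1=3
CMP R7, 2  (cmp 3,2)
JNZ L2: taken
R3=15+3=18
R3=18|6=22
R7=3-1=2
CMP R7, 2  (cmp 2,2)
JNZ L2: not taken
R3=22*1=22
halt.
Total executed instructions: 20.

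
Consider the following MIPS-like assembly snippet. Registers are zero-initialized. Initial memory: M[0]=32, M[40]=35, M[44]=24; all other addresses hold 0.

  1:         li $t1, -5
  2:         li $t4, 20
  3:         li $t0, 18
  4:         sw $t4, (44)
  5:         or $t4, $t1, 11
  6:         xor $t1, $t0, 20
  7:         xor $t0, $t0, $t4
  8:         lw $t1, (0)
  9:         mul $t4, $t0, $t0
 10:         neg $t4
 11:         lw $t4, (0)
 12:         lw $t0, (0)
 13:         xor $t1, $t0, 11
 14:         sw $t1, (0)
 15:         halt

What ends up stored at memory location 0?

li $t1, -5 → $t1=-5
li $t4, 20 → $t4=20
li $t0, 18 → $t0=18
sw $t4, (44) → M[44]=20
or $t4, $t1, 11 → $t4=(-5)|11=-5
xor $t1, $t0, 20 → $t1=18^20=6
xor $t0, $t0, $t4 → $t0=18^(-5)=-23
lw $t1, (0) → $t1=M[0]=32
mul $t4, $t0, $t0 → $t4=(-23)*(-23)=529
neg $t4 → $t4=-(529)=-529
lw $t4, (0) → $t4=M[0]=32
lw $t0, (0) → $t0=M[0]=32
xor $t1, $t0, 11 → $t1=32^11=43
sw $t1, (0) → M[0]=43
halt.

43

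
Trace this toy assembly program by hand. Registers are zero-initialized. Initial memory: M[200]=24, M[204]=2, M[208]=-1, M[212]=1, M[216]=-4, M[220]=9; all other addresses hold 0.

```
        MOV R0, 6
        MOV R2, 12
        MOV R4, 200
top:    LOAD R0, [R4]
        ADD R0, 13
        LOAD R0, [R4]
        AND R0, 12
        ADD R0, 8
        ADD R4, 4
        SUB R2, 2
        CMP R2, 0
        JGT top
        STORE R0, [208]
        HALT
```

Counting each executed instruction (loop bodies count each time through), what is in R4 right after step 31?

MOV R0, 6 → R0=6
MOV R2, 12 → R2=12
MOV R4, 200 → R4=200
LOAD R0, [R4] → R0=M[200]=24
ADD R0, 13 → R0=24+13=37
LOAD R0, [R4] → R0=M[200]=24
AND R0, 12 → R0=24&12=8
ADD R0, 8 → R0=8+8=16
ADD R4, 4 → R4=200+4=204
SUB R2, 2 → R2=12-2=10
CMP R2, 0  (cmp 10,0)
JGT top: taken
LOAD R0, [R4] → R0=M[204]=2
ADD R0, 13 → R0=2+13=15
LOAD R0, [R4] → R0=M[204]=2
AND R0, 12 → R0=2&12=0
ADD R0, 8 → R0=0+8=8
ADD R4, 4 → R4=204+4=208
SUB R2, 2 → R2=10-2=8
CMP R2, 0  (cmp 8,0)
JGT top: taken
LOAD R0, [R4] → R0=M[208]=-1
ADD R0, 13 → R0=(-1)+13=12
LOAD R0, [R4] → R0=M[208]=-1
AND R0, 12 → R0=(-1)&12=12
ADD R0, 8 → R0=12+8=20
ADD R4, 4 → R4=208+4=212
SUB R2, 2 → R2=8-2=6
CMP R2, 0  (cmp 6,0)
JGT top: taken
LOAD R0, [R4] → R0=M[212]=1
After step 31: R4 = 212.

212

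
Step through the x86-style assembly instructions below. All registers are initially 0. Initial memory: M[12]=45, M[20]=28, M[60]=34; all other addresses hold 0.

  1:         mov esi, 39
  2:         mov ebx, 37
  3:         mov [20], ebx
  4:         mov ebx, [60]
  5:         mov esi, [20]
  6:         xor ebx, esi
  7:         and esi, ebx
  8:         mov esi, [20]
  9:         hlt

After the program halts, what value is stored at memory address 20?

37

after mov esi, 39: esi=39
after mov ebx, 37: ebx=37
mov [20], ebx → M[20]=37
after mov ebx, [60]: ebx=M[60]=34
after mov esi, [20]: esi=M[20]=37
after xor ebx, esi: ebx=34^37=7
after and esi, ebx: esi=37&7=5
after mov esi, [20]: esi=M[20]=37
halt.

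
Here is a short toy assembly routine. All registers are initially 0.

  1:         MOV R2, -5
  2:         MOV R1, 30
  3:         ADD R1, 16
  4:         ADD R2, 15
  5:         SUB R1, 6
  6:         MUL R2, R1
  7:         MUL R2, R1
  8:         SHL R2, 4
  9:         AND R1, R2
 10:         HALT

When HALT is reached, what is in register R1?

0

MOV R2, -5 → R2=-5
MOV R1, 30 → R1=30
ADD R1, 16 → R1=30+16=46
ADD R2, 15 → R2=(-5)+15=10
SUB R1, 6 → R1=46-6=40
MUL R2, R1 → R2=10*40=400
MUL R2, R1 → R2=400*40=16000
SHL R2, 4 → R2=16000<<4=256000
AND R1, R2 → R1=40&256000=0
halt.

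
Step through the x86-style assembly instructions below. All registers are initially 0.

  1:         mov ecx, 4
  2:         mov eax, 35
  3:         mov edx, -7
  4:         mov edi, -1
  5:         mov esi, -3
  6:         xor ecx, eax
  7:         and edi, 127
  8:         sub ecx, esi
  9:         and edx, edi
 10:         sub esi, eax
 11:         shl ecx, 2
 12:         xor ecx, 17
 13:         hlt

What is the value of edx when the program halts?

ecx=4
eax=35
edx=-7
edi=-1
esi=-3
ecx=4^35=39
edi=(-1)&127=127
ecx=39-(-3)=42
edx=(-7)&127=121
esi=(-3)-35=-38
ecx=42<<2=168
ecx=168^17=185
halt.

121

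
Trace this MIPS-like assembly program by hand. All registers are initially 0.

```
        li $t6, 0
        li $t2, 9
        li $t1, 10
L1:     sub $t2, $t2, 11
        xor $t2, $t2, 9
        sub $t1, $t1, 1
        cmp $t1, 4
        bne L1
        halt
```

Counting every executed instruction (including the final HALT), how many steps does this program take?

after li $t6, 0: $t6=0
after li $t2, 9: $t2=9
after li $t1, 10: $t1=10
after sub $t2, $t2, 11: $t2=9-11=-2
after xor $t2, $t2, 9: $t2=(-2)^9=-9
after sub $t1, $t1, 1: $t1=10-1=9
cmp $t1, 4  (cmp 9,4)
bne L1: taken
after sub $t2, $t2, 11: $t2=(-9)-11=-20
after xor $t2, $t2, 9: $t2=(-20)^9=-27
after sub $t1, $t1, 1: $t1=9-1=8
cmp $t1, 4  (cmp 8,4)
bne L1: taken
after sub $t2, $t2, 11: $t2=(-27)-11=-38
after xor $t2, $t2, 9: $t2=(-38)^9=-45
after sub $t1, $t1, 1: $t1=8-1=7
cmp $t1, 4  (cmp 7,4)
bne L1: taken
after sub $t2, $t2, 11: $t2=(-45)-11=-56
after xor $t2, $t2, 9: $t2=(-56)^9=-63
after sub $t1, $t1, 1: $t1=7-1=6
cmp $t1, 4  (cmp 6,4)
bne L1: taken
after sub $t2, $t2, 11: $t2=(-63)-11=-74
after xor $t2, $t2, 9: $t2=(-74)^9=-65
after sub $t1, $t1, 1: $t1=6-1=5
cmp $t1, 4  (cmp 5,4)
bne L1: taken
after sub $t2, $t2, 11: $t2=(-65)-11=-76
after xor $t2, $t2, 9: $t2=(-76)^9=-67
after sub $t1, $t1, 1: $t1=5-1=4
cmp $t1, 4  (cmp 4,4)
bne L1: not taken
halt.
Total executed instructions: 34.

34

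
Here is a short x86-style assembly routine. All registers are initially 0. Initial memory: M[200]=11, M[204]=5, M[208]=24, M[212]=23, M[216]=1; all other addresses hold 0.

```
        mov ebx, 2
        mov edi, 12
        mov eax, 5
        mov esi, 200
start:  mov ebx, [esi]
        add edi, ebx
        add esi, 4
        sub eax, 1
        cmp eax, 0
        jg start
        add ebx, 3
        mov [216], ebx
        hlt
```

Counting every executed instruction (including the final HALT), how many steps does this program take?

37

mov ebx, 2 → ebx=2
mov edi, 12 → edi=12
mov eax, 5 → eax=5
mov esi, 200 → esi=200
mov ebx, [esi] → ebx=M[200]=11
add edi, ebx → edi=12+11=23
add esi, 4 → esi=200+4=204
sub eax, 1 → eax=5-1=4
cmp eax, 0  (cmp 4,0)
jg start: taken
mov ebx, [esi] → ebx=M[204]=5
add edi, ebx → edi=23+5=28
add esi, 4 → esi=204+4=208
sub eax, 1 → eax=4-1=3
cmp eax, 0  (cmp 3,0)
jg start: taken
mov ebx, [esi] → ebx=M[208]=24
add edi, ebx → edi=28+24=52
add esi, 4 → esi=208+4=212
sub eax, 1 → eax=3-1=2
cmp eax, 0  (cmp 2,0)
jg start: taken
mov ebx, [esi] → ebx=M[212]=23
add edi, ebx → edi=52+23=75
add esi, 4 → esi=212+4=216
sub eax, 1 → eax=2-1=1
cmp eax, 0  (cmp 1,0)
jg start: taken
mov ebx, [esi] → ebx=M[216]=1
add edi, ebx → edi=75+1=76
add esi, 4 → esi=216+4=220
sub eax, 1 → eax=1-1=0
cmp eax, 0  (cmp 0,0)
jg start: not taken
add ebx, 3 → ebx=1+3=4
mov [216], ebx → M[216]=4
halt.
Total executed instructions: 37.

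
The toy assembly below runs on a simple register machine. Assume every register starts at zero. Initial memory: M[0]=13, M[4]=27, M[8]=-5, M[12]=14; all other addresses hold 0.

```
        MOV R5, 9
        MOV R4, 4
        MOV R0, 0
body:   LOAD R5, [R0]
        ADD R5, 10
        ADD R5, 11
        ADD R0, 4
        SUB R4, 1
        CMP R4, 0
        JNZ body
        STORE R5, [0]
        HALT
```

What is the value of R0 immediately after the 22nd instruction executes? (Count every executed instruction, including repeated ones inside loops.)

12

after MOV R5, 9: R5=9
after MOV R4, 4: R4=4
after MOV R0, 0: R0=0
after LOAD R5, [R0]: R5=M[0]=13
after ADD R5, 10: R5=13+10=23
after ADD R5, 11: R5=23+11=34
after ADD R0, 4: R0=0+4=4
after SUB R4, 1: R4=4-1=3
CMP R4, 0  (cmp 3,0)
JNZ body: taken
after LOAD R5, [R0]: R5=M[4]=27
after ADD R5, 10: R5=27+10=37
after ADD R5, 11: R5=37+11=48
after ADD R0, 4: R0=4+4=8
after SUB R4, 1: R4=3-1=2
CMP R4, 0  (cmp 2,0)
JNZ body: taken
after LOAD R5, [R0]: R5=M[8]=-5
after ADD R5, 10: R5=(-5)+10=5
after ADD R5, 11: R5=5+11=16
after ADD R0, 4: R0=8+4=12
after SUB R4, 1: R4=2-1=1
After step 22: R0 = 12.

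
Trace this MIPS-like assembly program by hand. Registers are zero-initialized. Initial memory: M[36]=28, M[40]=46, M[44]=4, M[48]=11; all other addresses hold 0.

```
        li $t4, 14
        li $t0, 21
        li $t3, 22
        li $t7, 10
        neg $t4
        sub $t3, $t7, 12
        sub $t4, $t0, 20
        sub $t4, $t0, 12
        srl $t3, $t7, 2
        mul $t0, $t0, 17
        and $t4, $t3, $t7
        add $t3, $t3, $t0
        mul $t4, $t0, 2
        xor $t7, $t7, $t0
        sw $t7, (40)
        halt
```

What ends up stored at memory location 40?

367

li $t4, 14 → $t4=14
li $t0, 21 → $t0=21
li $t3, 22 → $t3=22
li $t7, 10 → $t7=10
neg $t4 → $t4=-(14)=-14
sub $t3, $t7, 12 → $t3=10-12=-2
sub $t4, $t0, 20 → $t4=21-20=1
sub $t4, $t0, 12 → $t4=21-12=9
srl $t3, $t7, 2 → $t3=10>>2=2
mul $t0, $t0, 17 → $t0=21*17=357
and $t4, $t3, $t7 → $t4=2&10=2
add $t3, $t3, $t0 → $t3=2+357=359
mul $t4, $t0, 2 → $t4=357*2=714
xor $t7, $t7, $t0 → $t7=10^357=367
sw $t7, (40) → M[40]=367
halt.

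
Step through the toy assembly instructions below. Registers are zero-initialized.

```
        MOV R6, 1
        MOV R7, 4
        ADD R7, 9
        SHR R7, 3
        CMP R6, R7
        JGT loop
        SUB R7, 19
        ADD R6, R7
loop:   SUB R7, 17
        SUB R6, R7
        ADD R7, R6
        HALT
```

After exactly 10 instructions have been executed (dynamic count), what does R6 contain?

18

MOV R6, 1 → R6=1
MOV R7, 4 → R7=4
ADD R7, 9 → R7=4+9=13
SHR R7, 3 → R7=13>>3=1
CMP R6, R7  (cmp 1,1)
JGT loop: not taken
SUB R7, 19 → R7=1-19=-18
ADD R6, R7 → R6=1+(-18)=-17
SUB R7, 17 → R7=(-18)-17=-35
SUB R6, R7 → R6=(-17)-(-35)=18
After step 10: R6 = 18.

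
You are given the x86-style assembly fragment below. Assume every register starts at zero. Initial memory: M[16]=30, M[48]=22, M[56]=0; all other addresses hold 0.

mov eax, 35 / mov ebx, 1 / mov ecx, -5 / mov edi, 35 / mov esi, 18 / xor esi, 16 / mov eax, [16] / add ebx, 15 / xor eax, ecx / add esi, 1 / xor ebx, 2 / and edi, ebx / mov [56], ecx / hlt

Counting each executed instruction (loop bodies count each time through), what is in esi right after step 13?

3

mov eax, 35 → eax=35
mov ebx, 1 → ebx=1
mov ecx, -5 → ecx=-5
mov edi, 35 → edi=35
mov esi, 18 → esi=18
xor esi, 16 → esi=18^16=2
mov eax, [16] → eax=M[16]=30
add ebx, 15 → ebx=1+15=16
xor eax, ecx → eax=30^(-5)=-27
add esi, 1 → esi=2+1=3
xor ebx, 2 → ebx=16^2=18
and edi, ebx → edi=35&18=2
mov [56], ecx → M[56]=-5
After step 13: esi = 3.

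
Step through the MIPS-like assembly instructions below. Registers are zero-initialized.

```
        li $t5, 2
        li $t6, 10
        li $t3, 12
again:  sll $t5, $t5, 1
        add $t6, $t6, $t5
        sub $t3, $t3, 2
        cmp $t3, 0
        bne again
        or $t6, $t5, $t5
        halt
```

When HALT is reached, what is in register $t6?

128

$t5=2
$t6=10
$t3=12
$t5=2<<1=4
$t6=10+4=14
$t3=12-2=10
cmp $t3, 0  (cmp 10,0)
bne again: taken
$t5=4<<1=8
$t6=14+8=22
$t3=10-2=8
cmp $t3, 0  (cmp 8,0)
bne again: taken
$t5=8<<1=16
$t6=22+16=38
$t3=8-2=6
cmp $t3, 0  (cmp 6,0)
bne again: taken
$t5=16<<1=32
$t6=38+32=70
$t3=6-2=4
cmp $t3, 0  (cmp 4,0)
bne again: taken
$t5=32<<1=64
$t6=70+64=134
$t3=4-2=2
cmp $t3, 0  (cmp 2,0)
bne again: taken
$t5=64<<1=128
$t6=134+128=262
$t3=2-2=0
cmp $t3, 0  (cmp 0,0)
bne again: not taken
$t6=128|128=128
halt.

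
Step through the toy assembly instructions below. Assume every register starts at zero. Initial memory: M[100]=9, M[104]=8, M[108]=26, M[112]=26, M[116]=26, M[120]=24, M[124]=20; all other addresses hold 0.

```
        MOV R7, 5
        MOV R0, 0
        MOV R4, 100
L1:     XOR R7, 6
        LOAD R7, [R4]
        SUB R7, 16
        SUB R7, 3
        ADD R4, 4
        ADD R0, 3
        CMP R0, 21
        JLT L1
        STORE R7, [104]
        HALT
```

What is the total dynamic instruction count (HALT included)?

61

MOV R7, 5 → R7=5
MOV R0, 0 → R0=0
MOV R4, 100 → R4=100
XOR R7, 6 → R7=5^6=3
LOAD R7, [R4] → R7=M[100]=9
SUB R7, 16 → R7=9-16=-7
SUB R7, 3 → R7=(-7)-3=-10
ADD R4, 4 → R4=100+4=104
ADD R0, 3 → R0=0+3=3
CMP R0, 21  (cmp 3,21)
JLT L1: taken
XOR R7, 6 → R7=(-10)^6=-16
LOAD R7, [R4] → R7=M[104]=8
SUB R7, 16 → R7=8-16=-8
SUB R7, 3 → R7=(-8)-3=-11
ADD R4, 4 → R4=104+4=108
ADD R0, 3 → R0=3+3=6
CMP R0, 21  (cmp 6,21)
JLT L1: taken
XOR R7, 6 → R7=(-11)^6=-13
LOAD R7, [R4] → R7=M[108]=26
SUB R7, 16 → R7=26-16=10
SUB R7, 3 → R7=10-3=7
ADD R4, 4 → R4=108+4=112
ADD R0, 3 → R0=6+3=9
CMP R0, 21  (cmp 9,21)
JLT L1: taken
XOR R7, 6 → R7=7^6=1
LOAD R7, [R4] → R7=M[112]=26
SUB R7, 16 → R7=26-16=10
SUB R7, 3 → R7=10-3=7
ADD R4, 4 → R4=112+4=116
ADD R0, 3 → R0=9+3=12
CMP R0, 21  (cmp 12,21)
JLT L1: taken
XOR R7, 6 → R7=7^6=1
LOAD R7, [R4] → R7=M[116]=26
SUB R7, 16 → R7=26-16=10
SUB R7, 3 → R7=10-3=7
ADD R4, 4 → R4=116+4=120
ADD R0, 3 → R0=12+3=15
CMP R0, 21  (cmp 15,21)
JLT L1: taken
XOR R7, 6 → R7=7^6=1
LOAD R7, [R4] → R7=M[120]=24
SUB R7, 16 → R7=24-16=8
SUB R7, 3 → R7=8-3=5
ADD R4, 4 → R4=120+4=124
ADD R0, 3 → R0=15+3=18
CMP R0, 21  (cmp 18,21)
JLT L1: taken
XOR R7, 6 → R7=5^6=3
LOAD R7, [R4] → R7=M[124]=20
SUB R7, 16 → R7=20-16=4
SUB R7, 3 → R7=4-3=1
ADD R4, 4 → R4=124+4=128
ADD R0, 3 → R0=18+3=21
CMP R0, 21  (cmp 21,21)
JLT L1: not taken
STORE R7, [104] → M[104]=1
halt.
Total executed instructions: 61.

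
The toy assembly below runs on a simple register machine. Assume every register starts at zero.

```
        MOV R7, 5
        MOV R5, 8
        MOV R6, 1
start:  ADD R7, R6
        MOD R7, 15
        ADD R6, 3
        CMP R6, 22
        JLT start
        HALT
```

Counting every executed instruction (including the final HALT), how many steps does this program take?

39

R7=5
R5=8
R6=1
R7=5+1=6
R7=6%15=6
R6=1+3=4
CMP R6, 22  (cmp 4,22)
JLT start: taken
R7=6+4=10
R7=10%15=10
R6=4+3=7
CMP R6, 22  (cmp 7,22)
JLT start: taken
R7=10+7=17
R7=17%15=2
R6=7+3=10
CMP R6, 22  (cmp 10,22)
JLT start: taken
R7=2+10=12
R7=12%15=12
R6=10+3=13
CMP R6, 22  (cmp 13,22)
JLT start: taken
R7=12+13=25
R7=25%15=10
R6=13+3=16
CMP R6, 22  (cmp 16,22)
JLT start: taken
R7=10+16=26
R7=26%15=11
R6=16+3=19
CMP R6, 22  (cmp 19,22)
JLT start: taken
R7=11+19=30
R7=30%15=0
R6=19+3=22
CMP R6, 22  (cmp 22,22)
JLT start: not taken
halt.
Total executed instructions: 39.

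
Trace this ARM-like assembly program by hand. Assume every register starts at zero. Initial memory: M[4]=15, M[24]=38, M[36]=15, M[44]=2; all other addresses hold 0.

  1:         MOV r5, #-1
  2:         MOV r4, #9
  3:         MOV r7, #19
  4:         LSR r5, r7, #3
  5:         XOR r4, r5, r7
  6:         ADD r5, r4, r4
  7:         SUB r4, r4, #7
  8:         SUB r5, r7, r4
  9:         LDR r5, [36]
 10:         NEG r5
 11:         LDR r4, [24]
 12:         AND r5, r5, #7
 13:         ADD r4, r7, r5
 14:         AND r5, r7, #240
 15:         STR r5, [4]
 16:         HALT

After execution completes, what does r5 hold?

MOV r5, #-1 → r5=-1
MOV r4, #9 → r4=9
MOV r7, #19 → r7=19
LSR r5, r7, #3 → r5=19>>3=2
XOR r4, r5, r7 → r4=2^19=17
ADD r5, r4, r4 → r5=17+17=34
SUB r4, r4, #7 → r4=17-7=10
SUB r5, r7, r4 → r5=19-10=9
LDR r5, [36] → r5=M[36]=15
NEG r5 → r5=-(15)=-15
LDR r4, [24] → r4=M[24]=38
AND r5, r5, #7 → r5=(-15)&7=1
ADD r4, r7, r5 → r4=19+1=20
AND r5, r7, #240 → r5=19&240=16
STR r5, [4] → M[4]=16
halt.

16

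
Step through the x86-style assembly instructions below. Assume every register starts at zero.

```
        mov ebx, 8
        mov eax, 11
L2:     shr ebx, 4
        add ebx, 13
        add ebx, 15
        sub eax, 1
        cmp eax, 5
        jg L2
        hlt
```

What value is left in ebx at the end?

after mov ebx, 8: ebx=8
after mov eax, 11: eax=11
after shr ebx, 4: ebx=8>>4=0
after add ebx, 13: ebx=0+13=13
after add ebx, 15: ebx=13+15=28
after sub eax, 1: eax=11-1=10
cmp eax, 5  (cmp 10,5)
jg L2: taken
after shr ebx, 4: ebx=28>>4=1
after add ebx, 13: ebx=1+13=14
after add ebx, 15: ebx=14+15=29
after sub eax, 1: eax=10-1=9
cmp eax, 5  (cmp 9,5)
jg L2: taken
after shr ebx, 4: ebx=29>>4=1
after add ebx, 13: ebx=1+13=14
after add ebx, 15: ebx=14+15=29
after sub eax, 1: eax=9-1=8
cmp eax, 5  (cmp 8,5)
jg L2: taken
after shr ebx, 4: ebx=29>>4=1
after add ebx, 13: ebx=1+13=14
after add ebx, 15: ebx=14+15=29
after sub eax, 1: eax=8-1=7
cmp eax, 5  (cmp 7,5)
jg L2: taken
after shr ebx, 4: ebx=29>>4=1
after add ebx, 13: ebx=1+13=14
after add ebx, 15: ebx=14+15=29
after sub eax, 1: eax=7-1=6
cmp eax, 5  (cmp 6,5)
jg L2: taken
after shr ebx, 4: ebx=29>>4=1
after add ebx, 13: ebx=1+13=14
after add ebx, 15: ebx=14+15=29
after sub eax, 1: eax=6-1=5
cmp eax, 5  (cmp 5,5)
jg L2: not taken
halt.

29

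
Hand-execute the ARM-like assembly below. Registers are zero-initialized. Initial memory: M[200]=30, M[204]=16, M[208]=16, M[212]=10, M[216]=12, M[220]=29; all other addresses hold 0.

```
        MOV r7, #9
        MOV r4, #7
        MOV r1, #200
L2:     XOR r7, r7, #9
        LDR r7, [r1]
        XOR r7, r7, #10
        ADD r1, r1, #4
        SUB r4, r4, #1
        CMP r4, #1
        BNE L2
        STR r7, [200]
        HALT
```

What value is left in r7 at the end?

23

after MOV r7, #9: r7=9
after MOV r4, #7: r4=7
after MOV r1, #200: r1=200
after XOR r7, r7, #9: r7=9^9=0
after LDR r7, [r1]: r7=M[200]=30
after XOR r7, r7, #10: r7=30^10=20
after ADD r1, r1, #4: r1=200+4=204
after SUB r4, r4, #1: r4=7-1=6
CMP r4, #1  (cmp 6,1)
BNE L2: taken
after XOR r7, r7, #9: r7=20^9=29
after LDR r7, [r1]: r7=M[204]=16
after XOR r7, r7, #10: r7=16^10=26
after ADD r1, r1, #4: r1=204+4=208
after SUB r4, r4, #1: r4=6-1=5
CMP r4, #1  (cmp 5,1)
BNE L2: taken
after XOR r7, r7, #9: r7=26^9=19
after LDR r7, [r1]: r7=M[208]=16
after XOR r7, r7, #10: r7=16^10=26
after ADD r1, r1, #4: r1=208+4=212
after SUB r4, r4, #1: r4=5-1=4
CMP r4, #1  (cmp 4,1)
BNE L2: taken
after XOR r7, r7, #9: r7=26^9=19
after LDR r7, [r1]: r7=M[212]=10
after XOR r7, r7, #10: r7=10^10=0
after ADD r1, r1, #4: r1=212+4=216
after SUB r4, r4, #1: r4=4-1=3
CMP r4, #1  (cmp 3,1)
BNE L2: taken
after XOR r7, r7, #9: r7=0^9=9
after LDR r7, [r1]: r7=M[216]=12
after XOR r7, r7, #10: r7=12^10=6
after ADD r1, r1, #4: r1=216+4=220
after SUB r4, r4, #1: r4=3-1=2
CMP r4, #1  (cmp 2,1)
BNE L2: taken
after XOR r7, r7, #9: r7=6^9=15
after LDR r7, [r1]: r7=M[220]=29
after XOR r7, r7, #10: r7=29^10=23
after ADD r1, r1, #4: r1=220+4=224
after SUB r4, r4, #1: r4=2-1=1
CMP r4, #1  (cmp 1,1)
BNE L2: not taken
STR r7, [200] → M[200]=23
halt.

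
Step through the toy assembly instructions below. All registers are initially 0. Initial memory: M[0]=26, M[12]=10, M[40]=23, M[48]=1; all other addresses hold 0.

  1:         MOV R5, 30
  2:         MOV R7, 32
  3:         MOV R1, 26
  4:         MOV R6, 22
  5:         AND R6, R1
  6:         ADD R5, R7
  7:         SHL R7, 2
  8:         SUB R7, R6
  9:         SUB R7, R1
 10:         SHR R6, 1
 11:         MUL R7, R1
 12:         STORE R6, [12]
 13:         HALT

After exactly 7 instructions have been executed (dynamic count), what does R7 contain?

128

MOV R5, 30 → R5=30
MOV R7, 32 → R7=32
MOV R1, 26 → R1=26
MOV R6, 22 → R6=22
AND R6, R1 → R6=22&26=18
ADD R5, R7 → R5=30+32=62
SHL R7, 2 → R7=32<<2=128
After step 7: R7 = 128.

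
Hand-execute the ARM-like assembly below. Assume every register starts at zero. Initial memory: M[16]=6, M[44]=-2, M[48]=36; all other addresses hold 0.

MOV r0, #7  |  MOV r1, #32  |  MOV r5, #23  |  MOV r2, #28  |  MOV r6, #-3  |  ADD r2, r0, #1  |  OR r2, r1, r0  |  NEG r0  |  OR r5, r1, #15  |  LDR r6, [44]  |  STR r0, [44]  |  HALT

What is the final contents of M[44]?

-7

MOV r0, #7 → r0=7
MOV r1, #32 → r1=32
MOV r5, #23 → r5=23
MOV r2, #28 → r2=28
MOV r6, #-3 → r6=-3
ADD r2, r0, #1 → r2=7+1=8
OR r2, r1, r0 → r2=32|7=39
NEG r0 → r0=-(7)=-7
OR r5, r1, #15 → r5=32|15=47
LDR r6, [44] → r6=M[44]=-2
STR r0, [44] → M[44]=-7
halt.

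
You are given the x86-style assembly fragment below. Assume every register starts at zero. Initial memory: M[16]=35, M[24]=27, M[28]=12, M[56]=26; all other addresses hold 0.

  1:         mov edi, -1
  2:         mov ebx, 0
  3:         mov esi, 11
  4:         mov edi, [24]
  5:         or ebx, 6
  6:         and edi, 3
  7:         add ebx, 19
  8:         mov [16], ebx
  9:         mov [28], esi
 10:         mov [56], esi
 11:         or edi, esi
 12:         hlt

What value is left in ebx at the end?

25

after mov edi, -1: edi=-1
after mov ebx, 0: ebx=0
after mov esi, 11: esi=11
after mov edi, [24]: edi=M[24]=27
after or ebx, 6: ebx=0|6=6
after and edi, 3: edi=27&3=3
after add ebx, 19: ebx=6+19=25
mov [16], ebx → M[16]=25
mov [28], esi → M[28]=11
mov [56], esi → M[56]=11
after or edi, esi: edi=3|11=11
halt.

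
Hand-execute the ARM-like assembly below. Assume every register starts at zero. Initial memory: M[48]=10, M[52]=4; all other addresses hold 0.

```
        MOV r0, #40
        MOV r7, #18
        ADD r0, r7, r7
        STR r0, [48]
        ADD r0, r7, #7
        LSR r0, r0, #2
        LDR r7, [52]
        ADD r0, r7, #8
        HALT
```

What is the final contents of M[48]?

MOV r0, #40 → r0=40
MOV r7, #18 → r7=18
ADD r0, r7, r7 → r0=18+18=36
STR r0, [48] → M[48]=36
ADD r0, r7, #7 → r0=18+7=25
LSR r0, r0, #2 → r0=25>>2=6
LDR r7, [52] → r7=M[52]=4
ADD r0, r7, #8 → r0=4+8=12
halt.

36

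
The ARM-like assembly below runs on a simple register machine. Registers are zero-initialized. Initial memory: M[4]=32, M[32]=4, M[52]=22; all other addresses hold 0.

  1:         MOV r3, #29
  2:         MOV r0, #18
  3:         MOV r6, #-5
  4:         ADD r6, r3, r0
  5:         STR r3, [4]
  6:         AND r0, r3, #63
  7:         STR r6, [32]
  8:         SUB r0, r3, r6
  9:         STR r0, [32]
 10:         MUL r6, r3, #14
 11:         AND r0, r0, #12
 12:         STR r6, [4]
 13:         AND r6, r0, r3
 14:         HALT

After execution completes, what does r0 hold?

MOV r3, #29 → r3=29
MOV r0, #18 → r0=18
MOV r6, #-5 → r6=-5
ADD r6, r3, r0 → r6=29+18=47
STR r3, [4] → M[4]=29
AND r0, r3, #63 → r0=29&63=29
STR r6, [32] → M[32]=47
SUB r0, r3, r6 → r0=29-47=-18
STR r0, [32] → M[32]=-18
MUL r6, r3, #14 → r6=29*14=406
AND r0, r0, #12 → r0=(-18)&12=12
STR r6, [4] → M[4]=406
AND r6, r0, r3 → r6=12&29=12
halt.

12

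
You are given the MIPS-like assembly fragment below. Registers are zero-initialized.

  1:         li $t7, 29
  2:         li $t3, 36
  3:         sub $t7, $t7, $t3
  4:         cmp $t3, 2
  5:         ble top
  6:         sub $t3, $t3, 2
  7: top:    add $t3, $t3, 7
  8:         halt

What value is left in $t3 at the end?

41

after li $t7, 29: $t7=29
after li $t3, 36: $t3=36
after sub $t7, $t7, $t3: $t7=29-36=-7
cmp $t3, 2  (cmp 36,2)
ble top: not taken
after sub $t3, $t3, 2: $t3=36-2=34
after add $t3, $t3, 7: $t3=34+7=41
halt.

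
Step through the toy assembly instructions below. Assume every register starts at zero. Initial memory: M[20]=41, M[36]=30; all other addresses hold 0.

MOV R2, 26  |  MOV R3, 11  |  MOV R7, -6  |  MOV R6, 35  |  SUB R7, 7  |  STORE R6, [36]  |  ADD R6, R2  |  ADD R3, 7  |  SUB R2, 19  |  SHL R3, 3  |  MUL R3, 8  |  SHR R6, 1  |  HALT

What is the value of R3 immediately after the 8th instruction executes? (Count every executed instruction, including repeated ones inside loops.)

18

MOV R2, 26 → R2=26
MOV R3, 11 → R3=11
MOV R7, -6 → R7=-6
MOV R6, 35 → R6=35
SUB R7, 7 → R7=(-6)-7=-13
STORE R6, [36] → M[36]=35
ADD R6, R2 → R6=35+26=61
ADD R3, 7 → R3=11+7=18
After step 8: R3 = 18.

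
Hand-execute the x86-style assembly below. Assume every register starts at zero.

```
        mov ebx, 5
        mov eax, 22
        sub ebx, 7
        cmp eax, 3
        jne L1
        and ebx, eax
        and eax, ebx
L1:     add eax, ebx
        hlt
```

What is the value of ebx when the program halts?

after mov ebx, 5: ebx=5
after mov eax, 22: eax=22
after sub ebx, 7: ebx=5-7=-2
cmp eax, 3  (cmp 22,3)
jne L1: taken
after add eax, ebx: eax=22+(-2)=20
halt.

-2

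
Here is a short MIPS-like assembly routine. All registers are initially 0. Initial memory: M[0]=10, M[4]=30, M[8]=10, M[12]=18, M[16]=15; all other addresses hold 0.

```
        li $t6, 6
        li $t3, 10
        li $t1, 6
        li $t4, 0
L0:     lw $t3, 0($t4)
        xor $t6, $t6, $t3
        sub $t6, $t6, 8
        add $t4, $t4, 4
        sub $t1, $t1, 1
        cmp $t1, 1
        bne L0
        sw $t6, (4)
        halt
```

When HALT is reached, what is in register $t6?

-19

li $t6, 6 → $t6=6
li $t3, 10 → $t3=10
li $t1, 6 → $t1=6
li $t4, 0 → $t4=0
lw $t3, 0($t4) → $t3=M[0]=10
xor $t6, $t6, $t3 → $t6=6^10=12
sub $t6, $t6, 8 → $t6=12-8=4
add $t4, $t4, 4 → $t4=0+4=4
sub $t1, $t1, 1 → $t1=6-1=5
cmp $t1, 1  (cmp 5,1)
bne L0: taken
lw $t3, 0($t4) → $t3=M[4]=30
xor $t6, $t6, $t3 → $t6=4^30=26
sub $t6, $t6, 8 → $t6=26-8=18
add $t4, $t4, 4 → $t4=4+4=8
sub $t1, $t1, 1 → $t1=5-1=4
cmp $t1, 1  (cmp 4,1)
bne L0: taken
lw $t3, 0($t4) → $t3=M[8]=10
xor $t6, $t6, $t3 → $t6=18^10=24
sub $t6, $t6, 8 → $t6=24-8=16
add $t4, $t4, 4 → $t4=8+4=12
sub $t1, $t1, 1 → $t1=4-1=3
cmp $t1, 1  (cmp 3,1)
bne L0: taken
lw $t3, 0($t4) → $t3=M[12]=18
xor $t6, $t6, $t3 → $t6=16^18=2
sub $t6, $t6, 8 → $t6=2-8=-6
add $t4, $t4, 4 → $t4=12+4=16
sub $t1, $t1, 1 → $t1=3-1=2
cmp $t1, 1  (cmp 2,1)
bne L0: taken
lw $t3, 0($t4) → $t3=M[16]=15
xor $t6, $t6, $t3 → $t6=(-6)^15=-11
sub $t6, $t6, 8 → $t6=(-11)-8=-19
add $t4, $t4, 4 → $t4=16+4=20
sub $t1, $t1, 1 → $t1=2-1=1
cmp $t1, 1  (cmp 1,1)
bne L0: not taken
sw $t6, (4) → M[4]=-19
halt.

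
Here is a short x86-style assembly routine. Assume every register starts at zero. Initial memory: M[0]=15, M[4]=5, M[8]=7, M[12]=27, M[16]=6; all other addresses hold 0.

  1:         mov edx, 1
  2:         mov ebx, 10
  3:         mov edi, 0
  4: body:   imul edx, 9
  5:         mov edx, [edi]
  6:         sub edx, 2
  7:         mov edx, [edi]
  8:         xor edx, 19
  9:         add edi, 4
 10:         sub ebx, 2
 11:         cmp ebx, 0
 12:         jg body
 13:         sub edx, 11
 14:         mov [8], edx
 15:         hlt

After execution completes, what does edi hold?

mov edx, 1 → edx=1
mov ebx, 10 → ebx=10
mov edi, 0 → edi=0
imul edx, 9 → edx=1*9=9
mov edx, [edi] → edx=M[0]=15
sub edx, 2 → edx=15-2=13
mov edx, [edi] → edx=M[0]=15
xor edx, 19 → edx=15^19=28
add edi, 4 → edi=0+4=4
sub ebx, 2 → ebx=10-2=8
cmp ebx, 0  (cmp 8,0)
jg body: taken
imul edx, 9 → edx=28*9=252
mov edx, [edi] → edx=M[4]=5
sub edx, 2 → edx=5-2=3
mov edx, [edi] → edx=M[4]=5
xor edx, 19 → edx=5^19=22
add edi, 4 → edi=4+4=8
sub ebx, 2 → ebx=8-2=6
cmp ebx, 0  (cmp 6,0)
jg body: taken
imul edx, 9 → edx=22*9=198
mov edx, [edi] → edx=M[8]=7
sub edx, 2 → edx=7-2=5
mov edx, [edi] → edx=M[8]=7
xor edx, 19 → edx=7^19=20
add edi, 4 → edi=8+4=12
sub ebx, 2 → ebx=6-2=4
cmp ebx, 0  (cmp 4,0)
jg body: taken
imul edx, 9 → edx=20*9=180
mov edx, [edi] → edx=M[12]=27
sub edx, 2 → edx=27-2=25
mov edx, [edi] → edx=M[12]=27
xor edx, 19 → edx=27^19=8
add edi, 4 → edi=12+4=16
sub ebx, 2 → ebx=4-2=2
cmp ebx, 0  (cmp 2,0)
jg body: taken
imul edx, 9 → edx=8*9=72
mov edx, [edi] → edx=M[16]=6
sub edx, 2 → edx=6-2=4
mov edx, [edi] → edx=M[16]=6
xor edx, 19 → edx=6^19=21
add edi, 4 → edi=16+4=20
sub ebx, 2 → ebx=2-2=0
cmp ebx, 0  (cmp 0,0)
jg body: not taken
sub edx, 11 → edx=21-11=10
mov [8], edx → M[8]=10
halt.

20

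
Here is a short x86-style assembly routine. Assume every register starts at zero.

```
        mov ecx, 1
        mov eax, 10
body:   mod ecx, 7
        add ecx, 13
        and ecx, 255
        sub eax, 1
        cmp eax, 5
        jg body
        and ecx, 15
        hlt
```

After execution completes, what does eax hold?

5

after mov ecx, 1: ecx=1
after mov eax, 10: eax=10
after mod ecx, 7: ecx=1%7=1
after add ecx, 13: ecx=1+13=14
after and ecx, 255: ecx=14&255=14
after sub eax, 1: eax=10-1=9
cmp eax, 5  (cmp 9,5)
jg body: taken
after mod ecx, 7: ecx=14%7=0
after add ecx, 13: ecx=0+13=13
after and ecx, 255: ecx=13&255=13
after sub eax, 1: eax=9-1=8
cmp eax, 5  (cmp 8,5)
jg body: taken
after mod ecx, 7: ecx=13%7=6
after add ecx, 13: ecx=6+13=19
after and ecx, 255: ecx=19&255=19
after sub eax, 1: eax=8-1=7
cmp eax, 5  (cmp 7,5)
jg body: taken
after mod ecx, 7: ecx=19%7=5
after add ecx, 13: ecx=5+13=18
after and ecx, 255: ecx=18&255=18
after sub eax, 1: eax=7-1=6
cmp eax, 5  (cmp 6,5)
jg body: taken
after mod ecx, 7: ecx=18%7=4
after add ecx, 13: ecx=4+13=17
after and ecx, 255: ecx=17&255=17
after sub eax, 1: eax=6-1=5
cmp eax, 5  (cmp 5,5)
jg body: not taken
after and ecx, 15: ecx=17&15=1
halt.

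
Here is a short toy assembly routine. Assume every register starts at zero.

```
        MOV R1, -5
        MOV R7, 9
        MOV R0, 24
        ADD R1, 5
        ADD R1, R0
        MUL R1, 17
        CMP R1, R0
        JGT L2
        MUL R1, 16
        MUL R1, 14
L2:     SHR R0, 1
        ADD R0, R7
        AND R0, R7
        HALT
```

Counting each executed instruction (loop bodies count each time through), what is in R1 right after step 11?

MOV R1, -5 → R1=-5
MOV R7, 9 → R7=9
MOV R0, 24 → R0=24
ADD R1, 5 → R1=(-5)+5=0
ADD R1, R0 → R1=0+24=24
MUL R1, 17 → R1=24*17=408
CMP R1, R0  (cmp 408,24)
JGT L2: taken
SHR R0, 1 → R0=24>>1=12
ADD R0, R7 → R0=12+9=21
AND R0, R7 → R0=21&9=1
After step 11: R1 = 408.

408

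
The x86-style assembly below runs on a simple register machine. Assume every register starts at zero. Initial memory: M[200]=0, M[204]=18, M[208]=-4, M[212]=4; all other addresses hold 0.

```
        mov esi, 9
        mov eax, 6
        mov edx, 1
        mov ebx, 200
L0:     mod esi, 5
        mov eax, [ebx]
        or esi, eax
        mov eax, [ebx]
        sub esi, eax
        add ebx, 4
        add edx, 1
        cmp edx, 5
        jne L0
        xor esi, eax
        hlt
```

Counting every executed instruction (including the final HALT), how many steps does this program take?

42

esi=9
eax=6
edx=1
ebx=200
esi=9%5=4
eax=M[200]=0
esi=4|0=4
eax=M[200]=0
esi=4-0=4
ebx=200+4=204
edx=1+1=2
cmp edx, 5  (cmp 2,5)
jne L0: taken
esi=4%5=4
eax=M[204]=18
esi=4|18=22
eax=M[204]=18
esi=22-18=4
ebx=204+4=208
edx=2+1=3
cmp edx, 5  (cmp 3,5)
jne L0: taken
esi=4%5=4
eax=M[208]=-4
esi=4|(-4)=-4
eax=M[208]=-4
esi=(-4)-(-4)=0
ebx=208+4=212
edx=3+1=4
cmp edx, 5  (cmp 4,5)
jne L0: taken
esi=0%5=0
eax=M[212]=4
esi=0|4=4
eax=M[212]=4
esi=4-4=0
ebx=212+4=216
edx=4+1=5
cmp edx, 5  (cmp 5,5)
jne L0: not taken
esi=0^4=4
halt.
Total executed instructions: 42.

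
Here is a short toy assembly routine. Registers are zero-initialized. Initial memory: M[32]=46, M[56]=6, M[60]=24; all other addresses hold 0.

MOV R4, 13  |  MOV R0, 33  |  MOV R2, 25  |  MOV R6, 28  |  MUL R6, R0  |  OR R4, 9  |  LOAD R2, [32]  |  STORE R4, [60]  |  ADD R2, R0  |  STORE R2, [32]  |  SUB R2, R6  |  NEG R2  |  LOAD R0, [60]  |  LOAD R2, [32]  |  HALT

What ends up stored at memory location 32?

79

MOV R4, 13 → R4=13
MOV R0, 33 → R0=33
MOV R2, 25 → R2=25
MOV R6, 28 → R6=28
MUL R6, R0 → R6=28*33=924
OR R4, 9 → R4=13|9=13
LOAD R2, [32] → R2=M[32]=46
STORE R4, [60] → M[60]=13
ADD R2, R0 → R2=46+33=79
STORE R2, [32] → M[32]=79
SUB R2, R6 → R2=79-924=-845
NEG R2 → R2=-(-845)=845
LOAD R0, [60] → R0=M[60]=13
LOAD R2, [32] → R2=M[32]=79
halt.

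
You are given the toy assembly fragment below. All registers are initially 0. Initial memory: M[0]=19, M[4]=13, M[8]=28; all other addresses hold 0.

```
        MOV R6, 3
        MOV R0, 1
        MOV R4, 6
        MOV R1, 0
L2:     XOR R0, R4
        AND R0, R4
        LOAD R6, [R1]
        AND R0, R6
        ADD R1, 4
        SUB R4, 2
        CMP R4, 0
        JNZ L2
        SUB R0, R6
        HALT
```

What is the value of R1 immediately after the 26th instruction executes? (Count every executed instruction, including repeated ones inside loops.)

after MOV R6, 3: R6=3
after MOV R0, 1: R0=1
after MOV R4, 6: R4=6
after MOV R1, 0: R1=0
after XOR R0, R4: R0=1^6=7
after AND R0, R4: R0=7&6=6
after LOAD R6, [R1]: R6=M[0]=19
after AND R0, R6: R0=6&19=2
after ADD R1, 4: R1=0+4=4
after SUB R4, 2: R4=6-2=4
CMP R4, 0  (cmp 4,0)
JNZ L2: taken
after XOR R0, R4: R0=2^4=6
after AND R0, R4: R0=6&4=4
after LOAD R6, [R1]: R6=M[4]=13
after AND R0, R6: R0=4&13=4
after ADD R1, 4: R1=4+4=8
after SUB R4, 2: R4=4-2=2
CMP R4, 0  (cmp 2,0)
JNZ L2: taken
after XOR R0, R4: R0=4^2=6
after AND R0, R4: R0=6&2=2
after LOAD R6, [R1]: R6=M[8]=28
after AND R0, R6: R0=2&28=0
after ADD R1, 4: R1=8+4=12
after SUB R4, 2: R4=2-2=0
After step 26: R1 = 12.

12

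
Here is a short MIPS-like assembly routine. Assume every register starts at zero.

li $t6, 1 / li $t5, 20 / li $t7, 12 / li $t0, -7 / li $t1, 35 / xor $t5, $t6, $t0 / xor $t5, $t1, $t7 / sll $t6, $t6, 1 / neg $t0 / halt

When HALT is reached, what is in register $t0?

7

li $t6, 1 → $t6=1
li $t5, 20 → $t5=20
li $t7, 12 → $t7=12
li $t0, -7 → $t0=-7
li $t1, 35 → $t1=35
xor $t5, $t6, $t0 → $t5=1^(-7)=-8
xor $t5, $t1, $t7 → $t5=35^12=47
sll $t6, $t6, 1 → $t6=1<<1=2
neg $t0 → $t0=-(-7)=7
halt.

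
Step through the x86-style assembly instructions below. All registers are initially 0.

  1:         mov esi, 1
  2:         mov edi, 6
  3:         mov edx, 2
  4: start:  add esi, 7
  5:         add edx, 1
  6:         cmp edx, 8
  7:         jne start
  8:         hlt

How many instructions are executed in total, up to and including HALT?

28

after mov esi, 1: esi=1
after mov edi, 6: edi=6
after mov edx, 2: edx=2
after add esi, 7: esi=1+7=8
after add edx, 1: edx=2+1=3
cmp edx, 8  (cmp 3,8)
jne start: taken
after add esi, 7: esi=8+7=15
after add edx, 1: edx=3+1=4
cmp edx, 8  (cmp 4,8)
jne start: taken
after add esi, 7: esi=15+7=22
after add edx, 1: edx=4+1=5
cmp edx, 8  (cmp 5,8)
jne start: taken
after add esi, 7: esi=22+7=29
after add edx, 1: edx=5+1=6
cmp edx, 8  (cmp 6,8)
jne start: taken
after add esi, 7: esi=29+7=36
after add edx, 1: edx=6+1=7
cmp edx, 8  (cmp 7,8)
jne start: taken
after add esi, 7: esi=36+7=43
after add edx, 1: edx=7+1=8
cmp edx, 8  (cmp 8,8)
jne start: not taken
halt.
Total executed instructions: 28.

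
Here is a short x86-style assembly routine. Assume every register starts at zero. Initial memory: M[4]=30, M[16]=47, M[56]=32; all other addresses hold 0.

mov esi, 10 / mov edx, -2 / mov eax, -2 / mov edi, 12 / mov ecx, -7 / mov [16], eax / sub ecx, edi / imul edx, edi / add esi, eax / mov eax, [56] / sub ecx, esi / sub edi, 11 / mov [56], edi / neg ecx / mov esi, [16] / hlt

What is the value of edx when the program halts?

-24

mov esi, 10 → esi=10
mov edx, -2 → edx=-2
mov eax, -2 → eax=-2
mov edi, 12 → edi=12
mov ecx, -7 → ecx=-7
mov [16], eax → M[16]=-2
sub ecx, edi → ecx=(-7)-12=-19
imul edx, edi → edx=(-2)*12=-24
add esi, eax → esi=10+(-2)=8
mov eax, [56] → eax=M[56]=32
sub ecx, esi → ecx=(-19)-8=-27
sub edi, 11 → edi=12-11=1
mov [56], edi → M[56]=1
neg ecx → ecx=-(-27)=27
mov esi, [16] → esi=M[16]=-2
halt.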